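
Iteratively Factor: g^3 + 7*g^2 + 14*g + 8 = (g + 1)*(g^2 + 6*g + 8) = (g + 1)*(g + 2)*(g + 4)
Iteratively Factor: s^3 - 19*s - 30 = (s - 5)*(s^2 + 5*s + 6) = (s - 5)*(s + 2)*(s + 3)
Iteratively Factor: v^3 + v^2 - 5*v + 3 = (v - 1)*(v^2 + 2*v - 3) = (v - 1)*(v + 3)*(v - 1)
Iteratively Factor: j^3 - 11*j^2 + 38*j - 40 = (j - 5)*(j^2 - 6*j + 8) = (j - 5)*(j - 2)*(j - 4)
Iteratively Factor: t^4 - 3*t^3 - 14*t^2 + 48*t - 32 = (t - 2)*(t^3 - t^2 - 16*t + 16) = (t - 4)*(t - 2)*(t^2 + 3*t - 4) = (t - 4)*(t - 2)*(t + 4)*(t - 1)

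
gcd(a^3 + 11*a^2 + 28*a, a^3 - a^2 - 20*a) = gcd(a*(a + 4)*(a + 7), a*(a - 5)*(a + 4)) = a^2 + 4*a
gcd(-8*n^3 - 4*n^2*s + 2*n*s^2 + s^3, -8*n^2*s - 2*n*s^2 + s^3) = 2*n + s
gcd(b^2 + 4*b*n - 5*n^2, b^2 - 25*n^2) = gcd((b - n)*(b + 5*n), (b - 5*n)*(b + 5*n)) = b + 5*n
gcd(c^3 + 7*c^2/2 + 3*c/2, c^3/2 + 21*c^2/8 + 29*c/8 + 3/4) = c + 3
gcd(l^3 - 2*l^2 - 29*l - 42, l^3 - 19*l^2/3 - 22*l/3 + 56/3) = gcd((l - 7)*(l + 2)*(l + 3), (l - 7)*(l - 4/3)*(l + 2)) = l^2 - 5*l - 14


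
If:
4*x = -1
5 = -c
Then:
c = -5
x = -1/4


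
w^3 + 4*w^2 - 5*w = w*(w - 1)*(w + 5)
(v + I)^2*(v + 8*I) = v^3 + 10*I*v^2 - 17*v - 8*I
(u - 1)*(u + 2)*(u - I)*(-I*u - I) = -I*u^4 - u^3 - 2*I*u^3 - 2*u^2 + I*u^2 + u + 2*I*u + 2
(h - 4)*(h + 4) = h^2 - 16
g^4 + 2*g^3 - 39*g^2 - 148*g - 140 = (g - 7)*(g + 2)^2*(g + 5)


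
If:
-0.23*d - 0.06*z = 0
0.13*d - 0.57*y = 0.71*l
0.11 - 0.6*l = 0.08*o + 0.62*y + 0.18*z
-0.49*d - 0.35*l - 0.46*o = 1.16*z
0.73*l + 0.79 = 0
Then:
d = -1.02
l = -1.08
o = -7.95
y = 1.12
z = 3.91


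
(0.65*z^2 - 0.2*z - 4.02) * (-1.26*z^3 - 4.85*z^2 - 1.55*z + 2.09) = -0.819*z^5 - 2.9005*z^4 + 5.0277*z^3 + 21.1655*z^2 + 5.813*z - 8.4018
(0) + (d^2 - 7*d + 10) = d^2 - 7*d + 10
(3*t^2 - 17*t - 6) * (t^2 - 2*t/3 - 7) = 3*t^4 - 19*t^3 - 47*t^2/3 + 123*t + 42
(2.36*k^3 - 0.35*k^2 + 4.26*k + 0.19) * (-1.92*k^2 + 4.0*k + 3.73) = -4.5312*k^5 + 10.112*k^4 - 0.776400000000001*k^3 + 15.3697*k^2 + 16.6498*k + 0.7087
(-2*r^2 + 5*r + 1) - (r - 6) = -2*r^2 + 4*r + 7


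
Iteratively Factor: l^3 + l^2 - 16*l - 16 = (l - 4)*(l^2 + 5*l + 4) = (l - 4)*(l + 1)*(l + 4)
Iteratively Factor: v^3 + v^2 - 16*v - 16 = (v - 4)*(v^2 + 5*v + 4) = (v - 4)*(v + 1)*(v + 4)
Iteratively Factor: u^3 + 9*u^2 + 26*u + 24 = (u + 3)*(u^2 + 6*u + 8) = (u + 2)*(u + 3)*(u + 4)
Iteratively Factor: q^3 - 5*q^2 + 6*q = (q - 3)*(q^2 - 2*q) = (q - 3)*(q - 2)*(q)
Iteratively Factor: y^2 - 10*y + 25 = (y - 5)*(y - 5)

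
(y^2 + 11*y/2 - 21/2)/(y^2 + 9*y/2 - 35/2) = (2*y - 3)/(2*y - 5)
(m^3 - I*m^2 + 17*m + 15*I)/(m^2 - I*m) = (m^3 - I*m^2 + 17*m + 15*I)/(m*(m - I))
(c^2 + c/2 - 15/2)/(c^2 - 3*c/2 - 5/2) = (c + 3)/(c + 1)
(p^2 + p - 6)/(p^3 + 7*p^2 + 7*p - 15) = (p - 2)/(p^2 + 4*p - 5)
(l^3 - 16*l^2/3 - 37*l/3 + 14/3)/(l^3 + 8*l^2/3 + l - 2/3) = (l - 7)/(l + 1)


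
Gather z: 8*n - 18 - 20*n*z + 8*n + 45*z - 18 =16*n + z*(45 - 20*n) - 36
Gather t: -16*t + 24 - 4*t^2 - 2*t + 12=-4*t^2 - 18*t + 36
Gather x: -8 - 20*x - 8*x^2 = -8*x^2 - 20*x - 8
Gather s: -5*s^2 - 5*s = -5*s^2 - 5*s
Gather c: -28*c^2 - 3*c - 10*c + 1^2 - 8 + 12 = -28*c^2 - 13*c + 5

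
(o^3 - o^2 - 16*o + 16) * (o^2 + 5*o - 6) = o^5 + 4*o^4 - 27*o^3 - 58*o^2 + 176*o - 96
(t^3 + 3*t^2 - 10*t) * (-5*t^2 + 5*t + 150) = -5*t^5 - 10*t^4 + 215*t^3 + 400*t^2 - 1500*t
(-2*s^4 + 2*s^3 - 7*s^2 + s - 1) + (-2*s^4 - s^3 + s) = -4*s^4 + s^3 - 7*s^2 + 2*s - 1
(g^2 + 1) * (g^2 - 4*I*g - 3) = g^4 - 4*I*g^3 - 2*g^2 - 4*I*g - 3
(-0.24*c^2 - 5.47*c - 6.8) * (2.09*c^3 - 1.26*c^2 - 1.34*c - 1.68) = -0.5016*c^5 - 11.1299*c^4 - 6.9982*c^3 + 16.301*c^2 + 18.3016*c + 11.424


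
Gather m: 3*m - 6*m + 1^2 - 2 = -3*m - 1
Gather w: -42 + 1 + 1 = -40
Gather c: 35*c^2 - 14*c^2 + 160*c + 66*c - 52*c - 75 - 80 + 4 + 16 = 21*c^2 + 174*c - 135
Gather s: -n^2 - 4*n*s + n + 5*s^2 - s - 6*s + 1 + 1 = -n^2 + n + 5*s^2 + s*(-4*n - 7) + 2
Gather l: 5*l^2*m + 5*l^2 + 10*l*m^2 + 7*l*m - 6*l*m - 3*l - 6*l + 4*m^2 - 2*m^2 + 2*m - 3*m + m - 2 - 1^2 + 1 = l^2*(5*m + 5) + l*(10*m^2 + m - 9) + 2*m^2 - 2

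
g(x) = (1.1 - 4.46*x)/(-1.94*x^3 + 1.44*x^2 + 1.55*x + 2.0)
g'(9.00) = -0.01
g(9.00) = 0.03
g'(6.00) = -0.03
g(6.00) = 0.07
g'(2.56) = -0.77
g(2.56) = 0.60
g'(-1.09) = 1.48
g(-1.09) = 1.31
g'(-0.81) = 1.29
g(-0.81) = 1.73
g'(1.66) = -538.17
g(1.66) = 18.93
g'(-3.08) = 0.14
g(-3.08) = 0.22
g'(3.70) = -0.14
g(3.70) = 0.22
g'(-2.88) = 0.17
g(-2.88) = 0.25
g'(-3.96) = 0.07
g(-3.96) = 0.14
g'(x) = (1.1 - 4.46*x)*(5.82*x^2 - 2.88*x - 1.55)/(-1.94*x^3 + 1.44*x^2 + 1.55*x + 2.0)^2 - 4.46/(-1.94*x^3 + 1.44*x^2 + 1.55*x + 2.0)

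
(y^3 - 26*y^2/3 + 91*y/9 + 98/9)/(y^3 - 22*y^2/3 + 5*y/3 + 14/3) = (y - 7/3)/(y - 1)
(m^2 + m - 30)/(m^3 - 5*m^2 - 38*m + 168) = (m - 5)/(m^2 - 11*m + 28)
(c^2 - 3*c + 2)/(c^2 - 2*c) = (c - 1)/c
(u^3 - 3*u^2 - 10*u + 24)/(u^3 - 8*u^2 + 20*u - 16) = (u + 3)/(u - 2)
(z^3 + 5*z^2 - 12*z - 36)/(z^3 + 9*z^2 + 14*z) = (z^2 + 3*z - 18)/(z*(z + 7))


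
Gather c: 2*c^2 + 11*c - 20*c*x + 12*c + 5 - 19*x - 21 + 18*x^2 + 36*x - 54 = 2*c^2 + c*(23 - 20*x) + 18*x^2 + 17*x - 70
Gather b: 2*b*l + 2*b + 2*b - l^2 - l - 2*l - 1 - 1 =b*(2*l + 4) - l^2 - 3*l - 2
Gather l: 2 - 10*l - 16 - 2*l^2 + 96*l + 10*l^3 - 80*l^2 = 10*l^3 - 82*l^2 + 86*l - 14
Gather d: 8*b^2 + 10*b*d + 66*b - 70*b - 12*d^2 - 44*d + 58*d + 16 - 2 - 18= 8*b^2 - 4*b - 12*d^2 + d*(10*b + 14) - 4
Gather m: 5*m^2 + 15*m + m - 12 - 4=5*m^2 + 16*m - 16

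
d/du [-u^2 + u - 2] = 1 - 2*u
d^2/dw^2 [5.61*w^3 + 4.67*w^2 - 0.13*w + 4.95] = 33.66*w + 9.34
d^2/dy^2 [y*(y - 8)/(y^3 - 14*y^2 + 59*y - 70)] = 2*(y^6 - 24*y^5 + 159*y^4 + 220*y^3 - 6300*y^2 + 23520*y - 28140)/(y^9 - 42*y^8 + 765*y^7 - 7910*y^6 + 51015*y^5 - 212142*y^4 + 566999*y^3 - 936810*y^2 + 867300*y - 343000)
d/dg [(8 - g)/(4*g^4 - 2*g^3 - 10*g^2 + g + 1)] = (-4*g^4 + 2*g^3 + 10*g^2 - g + (g - 8)*(16*g^3 - 6*g^2 - 20*g + 1) - 1)/(4*g^4 - 2*g^3 - 10*g^2 + g + 1)^2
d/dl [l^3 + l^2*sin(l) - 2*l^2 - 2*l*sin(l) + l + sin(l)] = l^2*cos(l) + 3*l^2 + 2*l*sin(l) - 2*l*cos(l) - 4*l - 2*sin(l) + cos(l) + 1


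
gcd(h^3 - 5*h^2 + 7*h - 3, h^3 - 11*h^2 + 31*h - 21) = h^2 - 4*h + 3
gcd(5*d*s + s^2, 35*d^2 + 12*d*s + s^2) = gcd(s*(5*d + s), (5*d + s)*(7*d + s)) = 5*d + s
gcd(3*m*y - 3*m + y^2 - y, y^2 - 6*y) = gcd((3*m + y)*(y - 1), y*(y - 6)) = 1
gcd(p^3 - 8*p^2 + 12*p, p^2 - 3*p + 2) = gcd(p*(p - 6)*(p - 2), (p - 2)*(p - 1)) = p - 2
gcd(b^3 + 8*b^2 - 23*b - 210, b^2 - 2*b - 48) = b + 6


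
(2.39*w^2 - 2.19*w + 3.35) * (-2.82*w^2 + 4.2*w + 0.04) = -6.7398*w^4 + 16.2138*w^3 - 18.5494*w^2 + 13.9824*w + 0.134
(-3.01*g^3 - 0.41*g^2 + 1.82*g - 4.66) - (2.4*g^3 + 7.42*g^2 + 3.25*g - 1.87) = -5.41*g^3 - 7.83*g^2 - 1.43*g - 2.79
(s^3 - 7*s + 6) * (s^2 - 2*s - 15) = s^5 - 2*s^4 - 22*s^3 + 20*s^2 + 93*s - 90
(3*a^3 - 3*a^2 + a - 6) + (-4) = 3*a^3 - 3*a^2 + a - 10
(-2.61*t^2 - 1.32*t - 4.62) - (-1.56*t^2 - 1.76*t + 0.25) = -1.05*t^2 + 0.44*t - 4.87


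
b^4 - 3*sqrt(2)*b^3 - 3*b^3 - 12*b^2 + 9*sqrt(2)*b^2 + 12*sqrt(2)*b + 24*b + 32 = (b - 4)*(b + 1)*(b - 4*sqrt(2))*(b + sqrt(2))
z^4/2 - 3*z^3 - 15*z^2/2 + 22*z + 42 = (z/2 + 1)*(z - 7)*(z - 3)*(z + 2)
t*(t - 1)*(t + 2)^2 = t^4 + 3*t^3 - 4*t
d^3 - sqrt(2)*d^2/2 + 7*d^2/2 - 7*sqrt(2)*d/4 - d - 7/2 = (d + 7/2)*(d - sqrt(2))*(d + sqrt(2)/2)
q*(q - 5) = q^2 - 5*q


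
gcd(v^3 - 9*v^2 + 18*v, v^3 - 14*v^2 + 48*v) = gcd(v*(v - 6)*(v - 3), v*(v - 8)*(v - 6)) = v^2 - 6*v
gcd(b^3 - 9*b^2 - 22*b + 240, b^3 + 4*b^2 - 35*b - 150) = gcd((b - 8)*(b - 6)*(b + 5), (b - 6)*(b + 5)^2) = b^2 - b - 30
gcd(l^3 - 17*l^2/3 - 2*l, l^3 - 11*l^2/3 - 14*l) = l^2 - 6*l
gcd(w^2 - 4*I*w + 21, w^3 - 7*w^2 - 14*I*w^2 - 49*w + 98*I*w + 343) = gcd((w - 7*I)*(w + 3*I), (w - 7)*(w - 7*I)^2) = w - 7*I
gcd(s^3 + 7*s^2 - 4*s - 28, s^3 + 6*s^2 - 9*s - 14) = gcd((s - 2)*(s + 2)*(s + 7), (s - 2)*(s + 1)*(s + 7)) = s^2 + 5*s - 14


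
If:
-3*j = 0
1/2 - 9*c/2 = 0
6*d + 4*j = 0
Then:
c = 1/9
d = 0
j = 0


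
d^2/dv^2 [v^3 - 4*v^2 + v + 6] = 6*v - 8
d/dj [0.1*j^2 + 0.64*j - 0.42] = 0.2*j + 0.64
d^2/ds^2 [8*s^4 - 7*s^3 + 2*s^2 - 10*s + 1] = 96*s^2 - 42*s + 4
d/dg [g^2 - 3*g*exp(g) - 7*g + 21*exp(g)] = -3*g*exp(g) + 2*g + 18*exp(g) - 7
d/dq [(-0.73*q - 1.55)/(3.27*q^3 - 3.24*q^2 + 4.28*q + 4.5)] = (4.7742*q^3 + 12.8403*q^2 - 10.044*q + 3.349)/(10.6929*q^6 - 21.1896*q^5 + 38.4888*q^4 + 1.6956*q^3 - 10.8416*q^2 + 38.52*q + 20.25)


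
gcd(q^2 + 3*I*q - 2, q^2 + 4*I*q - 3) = q + I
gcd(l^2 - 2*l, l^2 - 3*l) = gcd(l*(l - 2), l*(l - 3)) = l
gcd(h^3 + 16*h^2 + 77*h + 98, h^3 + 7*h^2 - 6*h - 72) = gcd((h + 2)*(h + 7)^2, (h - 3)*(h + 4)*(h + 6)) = 1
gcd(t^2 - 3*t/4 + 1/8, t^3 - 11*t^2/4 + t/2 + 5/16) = t - 1/2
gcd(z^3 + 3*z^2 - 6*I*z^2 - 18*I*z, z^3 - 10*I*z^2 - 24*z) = z^2 - 6*I*z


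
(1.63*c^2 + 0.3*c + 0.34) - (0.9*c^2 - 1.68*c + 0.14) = 0.73*c^2 + 1.98*c + 0.2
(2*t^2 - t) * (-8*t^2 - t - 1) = -16*t^4 + 6*t^3 - t^2 + t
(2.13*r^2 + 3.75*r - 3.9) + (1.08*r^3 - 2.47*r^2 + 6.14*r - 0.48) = 1.08*r^3 - 0.34*r^2 + 9.89*r - 4.38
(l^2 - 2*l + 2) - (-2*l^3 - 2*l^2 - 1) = 2*l^3 + 3*l^2 - 2*l + 3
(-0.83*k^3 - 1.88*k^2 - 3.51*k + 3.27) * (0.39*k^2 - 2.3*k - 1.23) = -0.3237*k^5 + 1.1758*k^4 + 3.976*k^3 + 11.6607*k^2 - 3.2037*k - 4.0221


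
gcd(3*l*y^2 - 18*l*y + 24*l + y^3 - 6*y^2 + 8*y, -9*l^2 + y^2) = 3*l + y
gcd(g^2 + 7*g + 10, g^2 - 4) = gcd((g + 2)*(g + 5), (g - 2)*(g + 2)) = g + 2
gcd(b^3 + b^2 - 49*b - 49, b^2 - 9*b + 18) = 1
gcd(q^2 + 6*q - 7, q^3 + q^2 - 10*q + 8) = q - 1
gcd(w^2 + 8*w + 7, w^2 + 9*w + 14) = w + 7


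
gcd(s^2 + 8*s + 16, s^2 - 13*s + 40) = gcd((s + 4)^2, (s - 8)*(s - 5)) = 1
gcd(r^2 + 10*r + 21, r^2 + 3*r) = r + 3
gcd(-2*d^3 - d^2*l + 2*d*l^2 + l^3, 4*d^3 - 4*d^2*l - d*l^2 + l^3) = 2*d^2 - d*l - l^2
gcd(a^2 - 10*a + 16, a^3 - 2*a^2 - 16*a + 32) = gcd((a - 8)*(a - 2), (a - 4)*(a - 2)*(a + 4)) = a - 2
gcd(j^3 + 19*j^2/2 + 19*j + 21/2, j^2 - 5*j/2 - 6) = j + 3/2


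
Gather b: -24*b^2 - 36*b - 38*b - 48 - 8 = -24*b^2 - 74*b - 56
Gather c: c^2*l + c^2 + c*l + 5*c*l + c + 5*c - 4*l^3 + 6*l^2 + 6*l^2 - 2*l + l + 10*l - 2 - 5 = c^2*(l + 1) + c*(6*l + 6) - 4*l^3 + 12*l^2 + 9*l - 7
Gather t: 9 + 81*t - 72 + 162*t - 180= 243*t - 243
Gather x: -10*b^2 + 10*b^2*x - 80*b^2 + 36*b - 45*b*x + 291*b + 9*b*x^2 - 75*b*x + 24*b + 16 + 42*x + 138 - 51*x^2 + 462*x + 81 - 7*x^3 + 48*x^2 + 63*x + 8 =-90*b^2 + 351*b - 7*x^3 + x^2*(9*b - 3) + x*(10*b^2 - 120*b + 567) + 243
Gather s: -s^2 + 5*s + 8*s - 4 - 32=-s^2 + 13*s - 36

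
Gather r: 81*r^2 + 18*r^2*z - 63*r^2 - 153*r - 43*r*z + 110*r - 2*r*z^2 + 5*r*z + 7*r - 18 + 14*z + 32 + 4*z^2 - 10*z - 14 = r^2*(18*z + 18) + r*(-2*z^2 - 38*z - 36) + 4*z^2 + 4*z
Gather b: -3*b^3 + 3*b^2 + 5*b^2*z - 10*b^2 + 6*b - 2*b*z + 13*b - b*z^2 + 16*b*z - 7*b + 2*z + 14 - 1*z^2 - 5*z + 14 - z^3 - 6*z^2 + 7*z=-3*b^3 + b^2*(5*z - 7) + b*(-z^2 + 14*z + 12) - z^3 - 7*z^2 + 4*z + 28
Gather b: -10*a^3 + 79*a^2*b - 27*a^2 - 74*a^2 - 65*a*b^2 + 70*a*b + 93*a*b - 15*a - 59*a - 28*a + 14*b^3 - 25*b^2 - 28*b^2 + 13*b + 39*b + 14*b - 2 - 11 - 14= -10*a^3 - 101*a^2 - 102*a + 14*b^3 + b^2*(-65*a - 53) + b*(79*a^2 + 163*a + 66) - 27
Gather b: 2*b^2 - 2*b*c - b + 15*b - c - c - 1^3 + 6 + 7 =2*b^2 + b*(14 - 2*c) - 2*c + 12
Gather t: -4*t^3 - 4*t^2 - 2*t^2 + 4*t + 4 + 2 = -4*t^3 - 6*t^2 + 4*t + 6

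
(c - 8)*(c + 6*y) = c^2 + 6*c*y - 8*c - 48*y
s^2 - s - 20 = (s - 5)*(s + 4)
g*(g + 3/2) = g^2 + 3*g/2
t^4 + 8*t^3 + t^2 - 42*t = t*(t - 2)*(t + 3)*(t + 7)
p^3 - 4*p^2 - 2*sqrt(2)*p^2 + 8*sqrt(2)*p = p*(p - 4)*(p - 2*sqrt(2))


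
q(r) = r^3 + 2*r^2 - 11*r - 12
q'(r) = 3*r^2 + 4*r - 11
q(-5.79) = -75.37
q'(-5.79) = 66.41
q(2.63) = -8.90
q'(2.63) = 20.27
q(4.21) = 51.76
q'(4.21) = 59.01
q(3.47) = 15.69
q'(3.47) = 39.00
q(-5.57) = -61.49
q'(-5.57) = 59.79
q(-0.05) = -11.45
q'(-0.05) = -11.19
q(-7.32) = -216.54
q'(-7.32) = 120.47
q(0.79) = -18.95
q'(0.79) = -5.97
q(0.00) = -12.00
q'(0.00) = -11.00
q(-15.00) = -2772.00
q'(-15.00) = 604.00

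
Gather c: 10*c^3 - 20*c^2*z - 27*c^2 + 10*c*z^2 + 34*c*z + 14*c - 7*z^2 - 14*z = 10*c^3 + c^2*(-20*z - 27) + c*(10*z^2 + 34*z + 14) - 7*z^2 - 14*z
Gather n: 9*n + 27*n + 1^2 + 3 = 36*n + 4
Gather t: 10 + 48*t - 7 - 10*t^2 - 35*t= -10*t^2 + 13*t + 3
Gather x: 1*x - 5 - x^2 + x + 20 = -x^2 + 2*x + 15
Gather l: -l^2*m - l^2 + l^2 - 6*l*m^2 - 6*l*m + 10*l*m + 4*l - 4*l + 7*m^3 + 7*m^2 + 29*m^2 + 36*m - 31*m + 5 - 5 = -l^2*m + l*(-6*m^2 + 4*m) + 7*m^3 + 36*m^2 + 5*m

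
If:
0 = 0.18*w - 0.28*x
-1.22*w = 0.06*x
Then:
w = 0.00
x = 0.00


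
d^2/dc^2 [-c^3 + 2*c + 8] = -6*c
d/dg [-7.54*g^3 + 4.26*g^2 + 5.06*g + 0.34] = -22.62*g^2 + 8.52*g + 5.06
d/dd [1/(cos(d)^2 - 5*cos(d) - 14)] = (2*cos(d) - 5)*sin(d)/(sin(d)^2 + 5*cos(d) + 13)^2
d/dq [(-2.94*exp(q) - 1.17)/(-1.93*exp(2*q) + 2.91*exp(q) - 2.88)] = (-5.6742*exp(2*q) - 4.5162*exp(q) + 11.8719)*exp(q)/(3.7249*exp(4*q) - 11.2326*exp(3*q) + 19.5849*exp(2*q) - 16.7616*exp(q) + 8.2944)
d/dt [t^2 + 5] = 2*t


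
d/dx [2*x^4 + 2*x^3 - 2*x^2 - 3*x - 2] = 8*x^3 + 6*x^2 - 4*x - 3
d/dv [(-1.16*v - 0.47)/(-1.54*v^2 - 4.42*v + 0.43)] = (1.7864*v^2 + 5.1272*v - (1.16*v + 0.47)*(3.08*v + 4.42) - 0.4988)/(1.54*v^2 + 4.42*v - 0.43)^2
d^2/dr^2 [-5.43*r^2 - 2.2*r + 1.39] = -10.8600000000000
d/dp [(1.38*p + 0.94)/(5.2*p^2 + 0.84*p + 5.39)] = (-7.176*p^2 - 9.776*p + 6.6486)/(27.04*p^4 + 8.736*p^3 + 56.7616*p^2 + 9.0552*p + 29.0521)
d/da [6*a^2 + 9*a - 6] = 12*a + 9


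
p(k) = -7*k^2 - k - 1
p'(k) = -14*k - 1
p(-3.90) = -103.57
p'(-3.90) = 53.60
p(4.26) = -132.29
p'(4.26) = -60.64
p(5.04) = -183.85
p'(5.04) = -71.56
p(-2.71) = -49.70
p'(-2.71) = 36.94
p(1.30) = -14.13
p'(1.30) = -19.20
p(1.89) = -27.89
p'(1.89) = -27.46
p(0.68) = -4.92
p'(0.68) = -10.52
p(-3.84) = -100.38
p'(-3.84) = 52.76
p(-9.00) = -559.00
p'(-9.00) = 125.00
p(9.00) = -577.00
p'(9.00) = -127.00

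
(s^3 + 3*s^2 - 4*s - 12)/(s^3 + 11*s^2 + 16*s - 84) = (s^2 + 5*s + 6)/(s^2 + 13*s + 42)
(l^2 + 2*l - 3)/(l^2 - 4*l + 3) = (l + 3)/(l - 3)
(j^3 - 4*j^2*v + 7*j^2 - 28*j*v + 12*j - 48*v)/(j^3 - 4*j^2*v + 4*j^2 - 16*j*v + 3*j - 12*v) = (j + 4)/(j + 1)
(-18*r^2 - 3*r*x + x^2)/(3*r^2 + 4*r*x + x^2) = (-6*r + x)/(r + x)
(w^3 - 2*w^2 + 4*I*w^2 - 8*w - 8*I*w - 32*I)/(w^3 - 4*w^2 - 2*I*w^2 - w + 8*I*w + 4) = (w^2 + w*(2 + 4*I) + 8*I)/(w^2 - 2*I*w - 1)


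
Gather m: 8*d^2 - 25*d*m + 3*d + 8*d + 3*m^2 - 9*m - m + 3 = 8*d^2 + 11*d + 3*m^2 + m*(-25*d - 10) + 3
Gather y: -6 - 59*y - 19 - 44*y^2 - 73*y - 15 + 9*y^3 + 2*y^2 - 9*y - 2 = 9*y^3 - 42*y^2 - 141*y - 42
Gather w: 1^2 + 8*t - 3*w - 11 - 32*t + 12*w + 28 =-24*t + 9*w + 18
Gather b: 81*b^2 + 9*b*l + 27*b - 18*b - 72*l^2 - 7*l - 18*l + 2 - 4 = 81*b^2 + b*(9*l + 9) - 72*l^2 - 25*l - 2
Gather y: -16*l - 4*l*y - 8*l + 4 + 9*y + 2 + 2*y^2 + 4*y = -24*l + 2*y^2 + y*(13 - 4*l) + 6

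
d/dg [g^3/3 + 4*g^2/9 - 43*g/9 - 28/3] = g^2 + 8*g/9 - 43/9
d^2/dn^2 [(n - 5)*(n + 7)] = 2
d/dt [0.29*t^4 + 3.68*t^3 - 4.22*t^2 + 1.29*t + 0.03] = 1.16*t^3 + 11.04*t^2 - 8.44*t + 1.29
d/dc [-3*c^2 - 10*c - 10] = -6*c - 10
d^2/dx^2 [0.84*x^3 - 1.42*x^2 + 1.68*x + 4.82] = 5.04*x - 2.84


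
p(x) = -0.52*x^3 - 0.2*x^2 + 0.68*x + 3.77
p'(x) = -1.56*x^2 - 0.4*x + 0.68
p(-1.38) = 3.82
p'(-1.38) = -1.74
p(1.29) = 3.20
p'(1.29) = -2.43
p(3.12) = -11.85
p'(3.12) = -15.75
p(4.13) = -33.46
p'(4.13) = -27.58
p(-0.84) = 3.37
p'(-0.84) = -0.08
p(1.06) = 3.65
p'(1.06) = -1.50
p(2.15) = -0.86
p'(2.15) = -7.39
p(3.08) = -11.23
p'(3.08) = -15.35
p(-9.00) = 360.53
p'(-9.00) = -122.08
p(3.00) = -10.03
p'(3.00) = -14.56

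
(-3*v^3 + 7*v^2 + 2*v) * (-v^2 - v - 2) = 3*v^5 - 4*v^4 - 3*v^3 - 16*v^2 - 4*v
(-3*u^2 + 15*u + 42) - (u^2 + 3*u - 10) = -4*u^2 + 12*u + 52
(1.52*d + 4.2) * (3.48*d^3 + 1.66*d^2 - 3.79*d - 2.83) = 5.2896*d^4 + 17.1392*d^3 + 1.2112*d^2 - 20.2196*d - 11.886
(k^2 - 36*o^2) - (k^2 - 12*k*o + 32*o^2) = 12*k*o - 68*o^2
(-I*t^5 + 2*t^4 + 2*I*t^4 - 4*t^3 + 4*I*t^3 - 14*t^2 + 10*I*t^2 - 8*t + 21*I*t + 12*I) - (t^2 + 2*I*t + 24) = -I*t^5 + 2*t^4 + 2*I*t^4 - 4*t^3 + 4*I*t^3 - 15*t^2 + 10*I*t^2 - 8*t + 19*I*t - 24 + 12*I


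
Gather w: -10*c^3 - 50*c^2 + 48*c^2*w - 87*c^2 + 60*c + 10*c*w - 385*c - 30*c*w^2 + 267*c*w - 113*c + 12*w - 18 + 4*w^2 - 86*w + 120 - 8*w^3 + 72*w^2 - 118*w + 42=-10*c^3 - 137*c^2 - 438*c - 8*w^3 + w^2*(76 - 30*c) + w*(48*c^2 + 277*c - 192) + 144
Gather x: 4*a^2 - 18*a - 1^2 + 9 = 4*a^2 - 18*a + 8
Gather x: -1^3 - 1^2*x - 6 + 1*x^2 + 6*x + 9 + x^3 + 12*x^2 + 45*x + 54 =x^3 + 13*x^2 + 50*x + 56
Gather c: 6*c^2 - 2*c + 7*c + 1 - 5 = 6*c^2 + 5*c - 4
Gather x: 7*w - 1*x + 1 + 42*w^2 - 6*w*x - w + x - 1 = 42*w^2 - 6*w*x + 6*w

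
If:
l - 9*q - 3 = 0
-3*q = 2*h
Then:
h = -3*q/2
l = 9*q + 3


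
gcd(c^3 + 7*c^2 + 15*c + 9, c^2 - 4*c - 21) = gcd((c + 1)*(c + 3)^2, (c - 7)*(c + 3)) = c + 3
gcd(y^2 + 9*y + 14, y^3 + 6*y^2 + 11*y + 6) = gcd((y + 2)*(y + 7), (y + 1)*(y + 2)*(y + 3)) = y + 2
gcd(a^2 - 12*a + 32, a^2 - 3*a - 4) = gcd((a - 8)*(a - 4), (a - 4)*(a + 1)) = a - 4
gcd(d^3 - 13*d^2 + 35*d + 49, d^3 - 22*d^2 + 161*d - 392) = d^2 - 14*d + 49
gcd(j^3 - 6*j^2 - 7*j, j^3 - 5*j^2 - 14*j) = j^2 - 7*j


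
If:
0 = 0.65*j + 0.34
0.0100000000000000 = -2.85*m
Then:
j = -0.52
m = -0.00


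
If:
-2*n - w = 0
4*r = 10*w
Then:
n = -w/2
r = 5*w/2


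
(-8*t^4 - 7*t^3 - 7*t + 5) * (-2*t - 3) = 16*t^5 + 38*t^4 + 21*t^3 + 14*t^2 + 11*t - 15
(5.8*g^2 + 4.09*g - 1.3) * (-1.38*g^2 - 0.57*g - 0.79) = -8.004*g^4 - 8.9502*g^3 - 5.1193*g^2 - 2.4901*g + 1.027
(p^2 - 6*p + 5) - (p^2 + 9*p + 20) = -15*p - 15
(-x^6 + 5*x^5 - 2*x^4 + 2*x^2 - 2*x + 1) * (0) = 0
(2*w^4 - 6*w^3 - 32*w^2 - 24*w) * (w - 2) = 2*w^5 - 10*w^4 - 20*w^3 + 40*w^2 + 48*w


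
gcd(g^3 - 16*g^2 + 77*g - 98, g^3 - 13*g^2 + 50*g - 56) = g^2 - 9*g + 14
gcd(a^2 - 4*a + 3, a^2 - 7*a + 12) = a - 3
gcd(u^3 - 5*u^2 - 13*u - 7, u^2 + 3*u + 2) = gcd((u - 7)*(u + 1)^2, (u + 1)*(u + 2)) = u + 1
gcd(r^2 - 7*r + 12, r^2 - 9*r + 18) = r - 3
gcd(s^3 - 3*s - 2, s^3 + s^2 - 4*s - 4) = s^2 - s - 2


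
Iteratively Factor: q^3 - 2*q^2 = (q - 2)*(q^2) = q*(q - 2)*(q)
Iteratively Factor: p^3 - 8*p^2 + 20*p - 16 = (p - 2)*(p^2 - 6*p + 8) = (p - 2)^2*(p - 4)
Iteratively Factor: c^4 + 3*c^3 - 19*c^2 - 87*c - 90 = (c - 5)*(c^3 + 8*c^2 + 21*c + 18) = (c - 5)*(c + 2)*(c^2 + 6*c + 9) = (c - 5)*(c + 2)*(c + 3)*(c + 3)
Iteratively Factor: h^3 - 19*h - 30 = (h + 2)*(h^2 - 2*h - 15) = (h + 2)*(h + 3)*(h - 5)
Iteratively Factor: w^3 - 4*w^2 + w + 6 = (w + 1)*(w^2 - 5*w + 6) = (w - 3)*(w + 1)*(w - 2)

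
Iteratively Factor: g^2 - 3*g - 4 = (g - 4)*(g + 1)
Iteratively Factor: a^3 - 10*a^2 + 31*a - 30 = (a - 3)*(a^2 - 7*a + 10) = (a - 5)*(a - 3)*(a - 2)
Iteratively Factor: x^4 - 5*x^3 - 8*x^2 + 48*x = (x - 4)*(x^3 - x^2 - 12*x) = (x - 4)*(x + 3)*(x^2 - 4*x) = x*(x - 4)*(x + 3)*(x - 4)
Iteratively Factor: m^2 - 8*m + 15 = (m - 3)*(m - 5)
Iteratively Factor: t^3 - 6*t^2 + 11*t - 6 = (t - 2)*(t^2 - 4*t + 3) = (t - 2)*(t - 1)*(t - 3)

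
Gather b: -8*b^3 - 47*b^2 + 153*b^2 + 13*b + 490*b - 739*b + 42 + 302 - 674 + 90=-8*b^3 + 106*b^2 - 236*b - 240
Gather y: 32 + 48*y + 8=48*y + 40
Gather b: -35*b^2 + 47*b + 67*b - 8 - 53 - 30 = -35*b^2 + 114*b - 91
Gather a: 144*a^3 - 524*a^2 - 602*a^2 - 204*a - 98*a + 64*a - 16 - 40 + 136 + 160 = 144*a^3 - 1126*a^2 - 238*a + 240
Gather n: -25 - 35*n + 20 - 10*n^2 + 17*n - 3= -10*n^2 - 18*n - 8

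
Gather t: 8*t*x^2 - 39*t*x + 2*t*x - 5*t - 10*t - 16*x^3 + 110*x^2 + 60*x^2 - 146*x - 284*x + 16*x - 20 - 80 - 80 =t*(8*x^2 - 37*x - 15) - 16*x^3 + 170*x^2 - 414*x - 180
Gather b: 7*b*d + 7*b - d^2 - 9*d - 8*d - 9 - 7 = b*(7*d + 7) - d^2 - 17*d - 16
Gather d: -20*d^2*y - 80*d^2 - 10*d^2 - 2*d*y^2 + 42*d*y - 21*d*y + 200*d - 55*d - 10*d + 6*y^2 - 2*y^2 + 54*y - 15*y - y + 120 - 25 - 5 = d^2*(-20*y - 90) + d*(-2*y^2 + 21*y + 135) + 4*y^2 + 38*y + 90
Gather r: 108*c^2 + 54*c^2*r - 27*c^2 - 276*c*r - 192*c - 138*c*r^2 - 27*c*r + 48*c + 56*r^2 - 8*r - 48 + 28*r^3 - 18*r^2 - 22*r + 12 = 81*c^2 - 144*c + 28*r^3 + r^2*(38 - 138*c) + r*(54*c^2 - 303*c - 30) - 36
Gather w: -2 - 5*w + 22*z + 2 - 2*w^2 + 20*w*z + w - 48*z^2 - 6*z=-2*w^2 + w*(20*z - 4) - 48*z^2 + 16*z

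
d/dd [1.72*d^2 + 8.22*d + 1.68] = 3.44*d + 8.22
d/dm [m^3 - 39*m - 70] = 3*m^2 - 39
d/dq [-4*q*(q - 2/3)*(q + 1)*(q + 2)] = -16*q^3 - 28*q^2 + 16/3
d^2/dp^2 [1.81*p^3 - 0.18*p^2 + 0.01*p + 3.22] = 10.86*p - 0.36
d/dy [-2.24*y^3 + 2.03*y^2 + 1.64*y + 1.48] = -6.72*y^2 + 4.06*y + 1.64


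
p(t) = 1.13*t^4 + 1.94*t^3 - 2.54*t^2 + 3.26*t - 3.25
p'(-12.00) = -6908.26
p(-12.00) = 19671.23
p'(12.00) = 8590.94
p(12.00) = 26454.11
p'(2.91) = 149.14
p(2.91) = 113.56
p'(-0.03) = 3.42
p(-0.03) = -3.35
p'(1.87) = 43.67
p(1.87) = 20.47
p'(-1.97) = 1.30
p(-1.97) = -17.34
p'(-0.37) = 5.71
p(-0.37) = -4.88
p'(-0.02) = 3.36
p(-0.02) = -3.32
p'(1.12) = 11.22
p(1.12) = 1.72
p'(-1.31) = 9.74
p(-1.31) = -12.91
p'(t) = 4.52*t^3 + 5.82*t^2 - 5.08*t + 3.26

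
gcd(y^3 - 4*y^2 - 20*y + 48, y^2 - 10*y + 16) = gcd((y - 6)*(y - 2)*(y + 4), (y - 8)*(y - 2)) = y - 2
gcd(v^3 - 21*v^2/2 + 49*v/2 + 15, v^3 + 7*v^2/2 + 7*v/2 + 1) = v + 1/2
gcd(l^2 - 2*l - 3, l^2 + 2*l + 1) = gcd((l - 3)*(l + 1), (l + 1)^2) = l + 1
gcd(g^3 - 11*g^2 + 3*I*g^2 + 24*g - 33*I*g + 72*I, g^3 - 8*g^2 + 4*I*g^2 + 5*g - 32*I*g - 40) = g - 8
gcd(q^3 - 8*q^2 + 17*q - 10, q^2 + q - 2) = q - 1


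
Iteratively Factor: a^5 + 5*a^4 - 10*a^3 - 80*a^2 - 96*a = (a + 4)*(a^4 + a^3 - 14*a^2 - 24*a) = (a - 4)*(a + 4)*(a^3 + 5*a^2 + 6*a) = (a - 4)*(a + 3)*(a + 4)*(a^2 + 2*a) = a*(a - 4)*(a + 3)*(a + 4)*(a + 2)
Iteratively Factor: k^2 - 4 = (k - 2)*(k + 2)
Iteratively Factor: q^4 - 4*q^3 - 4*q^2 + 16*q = (q - 4)*(q^3 - 4*q) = (q - 4)*(q + 2)*(q^2 - 2*q) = q*(q - 4)*(q + 2)*(q - 2)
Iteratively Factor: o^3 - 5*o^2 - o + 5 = (o - 1)*(o^2 - 4*o - 5) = (o - 1)*(o + 1)*(o - 5)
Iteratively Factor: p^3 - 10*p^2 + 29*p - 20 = (p - 1)*(p^2 - 9*p + 20) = (p - 4)*(p - 1)*(p - 5)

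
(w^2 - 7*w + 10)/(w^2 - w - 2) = (w - 5)/(w + 1)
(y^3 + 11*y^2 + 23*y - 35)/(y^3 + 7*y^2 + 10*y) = (y^2 + 6*y - 7)/(y*(y + 2))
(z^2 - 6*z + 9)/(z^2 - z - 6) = (z - 3)/(z + 2)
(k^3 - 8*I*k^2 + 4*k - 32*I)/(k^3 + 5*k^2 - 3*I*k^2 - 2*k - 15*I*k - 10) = (k^2 - 6*I*k + 16)/(k^2 + k*(5 - I) - 5*I)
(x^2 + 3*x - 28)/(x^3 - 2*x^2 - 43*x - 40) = (-x^2 - 3*x + 28)/(-x^3 + 2*x^2 + 43*x + 40)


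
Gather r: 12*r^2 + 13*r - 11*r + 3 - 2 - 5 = 12*r^2 + 2*r - 4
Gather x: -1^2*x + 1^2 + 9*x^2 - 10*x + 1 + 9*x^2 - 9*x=18*x^2 - 20*x + 2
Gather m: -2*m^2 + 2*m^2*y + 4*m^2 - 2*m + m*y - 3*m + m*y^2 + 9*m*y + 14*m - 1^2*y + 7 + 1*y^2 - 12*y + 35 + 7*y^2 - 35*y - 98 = m^2*(2*y + 2) + m*(y^2 + 10*y + 9) + 8*y^2 - 48*y - 56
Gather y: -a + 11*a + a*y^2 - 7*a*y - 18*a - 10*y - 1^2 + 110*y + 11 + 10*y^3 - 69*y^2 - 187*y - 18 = -8*a + 10*y^3 + y^2*(a - 69) + y*(-7*a - 87) - 8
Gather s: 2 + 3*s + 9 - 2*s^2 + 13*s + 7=-2*s^2 + 16*s + 18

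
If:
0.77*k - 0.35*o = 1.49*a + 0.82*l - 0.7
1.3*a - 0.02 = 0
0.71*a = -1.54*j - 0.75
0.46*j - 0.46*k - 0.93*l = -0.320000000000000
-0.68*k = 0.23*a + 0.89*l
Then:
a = 0.02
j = -0.49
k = -0.38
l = 0.29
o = 0.41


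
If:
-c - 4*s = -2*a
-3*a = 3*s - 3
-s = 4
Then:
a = 5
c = 26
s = -4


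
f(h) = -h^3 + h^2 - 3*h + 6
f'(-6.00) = -123.00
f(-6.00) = 276.00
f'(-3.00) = -36.00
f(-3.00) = 51.00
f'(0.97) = -3.88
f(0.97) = 3.12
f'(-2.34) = -24.11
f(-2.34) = 31.31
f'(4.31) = -50.11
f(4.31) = -68.42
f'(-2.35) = -24.27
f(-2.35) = 31.55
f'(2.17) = -12.79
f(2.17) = -6.02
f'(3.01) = -24.16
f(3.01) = -21.24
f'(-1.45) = -12.21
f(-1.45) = 15.50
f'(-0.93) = -7.45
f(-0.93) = 10.46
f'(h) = -3*h^2 + 2*h - 3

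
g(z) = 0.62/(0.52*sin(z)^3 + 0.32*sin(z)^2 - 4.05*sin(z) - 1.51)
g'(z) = 0.62*(-1.56*sin(z)^2*cos(z) - 0.64*sin(z)*cos(z) + 4.05*cos(z))/(0.52*sin(z)^3 + 0.32*sin(z)^2 - 4.05*sin(z) - 1.51)^2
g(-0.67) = 0.62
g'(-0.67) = 1.85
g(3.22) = -0.52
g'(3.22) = -1.78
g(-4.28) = -0.14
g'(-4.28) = -0.03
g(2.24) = -0.15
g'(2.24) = -0.06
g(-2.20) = 0.36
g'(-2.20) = -0.45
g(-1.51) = 0.27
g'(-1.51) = 0.02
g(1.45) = -0.13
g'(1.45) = 0.01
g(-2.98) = -0.73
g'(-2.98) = -3.46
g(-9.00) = 3.50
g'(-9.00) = -72.98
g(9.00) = -0.20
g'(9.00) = -0.21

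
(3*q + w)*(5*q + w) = 15*q^2 + 8*q*w + w^2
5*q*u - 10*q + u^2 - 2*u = (5*q + u)*(u - 2)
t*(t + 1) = t^2 + t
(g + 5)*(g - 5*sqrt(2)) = g^2 - 5*sqrt(2)*g + 5*g - 25*sqrt(2)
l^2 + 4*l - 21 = (l - 3)*(l + 7)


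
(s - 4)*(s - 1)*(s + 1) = s^3 - 4*s^2 - s + 4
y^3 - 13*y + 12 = (y - 3)*(y - 1)*(y + 4)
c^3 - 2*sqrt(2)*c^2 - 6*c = c*(c - 3*sqrt(2))*(c + sqrt(2))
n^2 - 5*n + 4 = (n - 4)*(n - 1)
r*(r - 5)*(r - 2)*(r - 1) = r^4 - 8*r^3 + 17*r^2 - 10*r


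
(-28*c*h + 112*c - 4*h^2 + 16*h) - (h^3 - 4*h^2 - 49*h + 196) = -28*c*h + 112*c - h^3 + 65*h - 196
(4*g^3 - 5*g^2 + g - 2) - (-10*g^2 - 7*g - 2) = 4*g^3 + 5*g^2 + 8*g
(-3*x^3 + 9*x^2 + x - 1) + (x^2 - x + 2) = -3*x^3 + 10*x^2 + 1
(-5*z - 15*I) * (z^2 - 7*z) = -5*z^3 + 35*z^2 - 15*I*z^2 + 105*I*z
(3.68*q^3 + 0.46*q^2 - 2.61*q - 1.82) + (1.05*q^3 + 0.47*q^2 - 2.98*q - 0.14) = 4.73*q^3 + 0.93*q^2 - 5.59*q - 1.96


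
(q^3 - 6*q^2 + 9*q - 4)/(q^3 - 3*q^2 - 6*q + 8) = (q - 1)/(q + 2)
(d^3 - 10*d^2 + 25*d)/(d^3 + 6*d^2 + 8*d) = (d^2 - 10*d + 25)/(d^2 + 6*d + 8)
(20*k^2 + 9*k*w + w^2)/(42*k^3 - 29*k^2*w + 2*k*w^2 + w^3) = (20*k^2 + 9*k*w + w^2)/(42*k^3 - 29*k^2*w + 2*k*w^2 + w^3)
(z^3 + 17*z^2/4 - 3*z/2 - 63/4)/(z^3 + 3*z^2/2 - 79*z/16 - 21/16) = 4*(z + 3)/(4*z + 1)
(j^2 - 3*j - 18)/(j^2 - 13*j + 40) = (j^2 - 3*j - 18)/(j^2 - 13*j + 40)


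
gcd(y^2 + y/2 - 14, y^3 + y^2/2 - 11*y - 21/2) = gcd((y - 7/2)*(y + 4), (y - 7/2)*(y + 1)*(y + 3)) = y - 7/2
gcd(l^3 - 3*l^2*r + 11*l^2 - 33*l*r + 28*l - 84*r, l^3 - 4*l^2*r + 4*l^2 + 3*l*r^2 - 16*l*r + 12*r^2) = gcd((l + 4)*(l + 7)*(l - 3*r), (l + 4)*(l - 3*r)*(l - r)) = -l^2 + 3*l*r - 4*l + 12*r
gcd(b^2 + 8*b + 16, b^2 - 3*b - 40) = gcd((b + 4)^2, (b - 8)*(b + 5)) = 1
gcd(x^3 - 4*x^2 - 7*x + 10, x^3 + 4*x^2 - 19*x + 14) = x - 1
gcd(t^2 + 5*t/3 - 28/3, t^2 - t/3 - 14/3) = t - 7/3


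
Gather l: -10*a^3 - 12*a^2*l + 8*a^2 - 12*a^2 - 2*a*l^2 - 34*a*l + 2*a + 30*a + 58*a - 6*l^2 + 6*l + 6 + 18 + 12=-10*a^3 - 4*a^2 + 90*a + l^2*(-2*a - 6) + l*(-12*a^2 - 34*a + 6) + 36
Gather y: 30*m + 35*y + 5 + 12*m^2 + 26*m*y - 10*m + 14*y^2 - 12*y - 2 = 12*m^2 + 20*m + 14*y^2 + y*(26*m + 23) + 3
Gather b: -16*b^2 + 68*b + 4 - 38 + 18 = -16*b^2 + 68*b - 16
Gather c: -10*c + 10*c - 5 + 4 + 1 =0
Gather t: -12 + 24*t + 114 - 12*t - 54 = 12*t + 48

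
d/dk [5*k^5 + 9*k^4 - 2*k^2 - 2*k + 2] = 25*k^4 + 36*k^3 - 4*k - 2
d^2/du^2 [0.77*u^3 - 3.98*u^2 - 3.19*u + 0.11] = 4.62*u - 7.96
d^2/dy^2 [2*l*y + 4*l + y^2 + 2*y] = 2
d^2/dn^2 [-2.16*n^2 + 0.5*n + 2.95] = -4.32000000000000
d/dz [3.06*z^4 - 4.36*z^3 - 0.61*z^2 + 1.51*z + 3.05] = 12.24*z^3 - 13.08*z^2 - 1.22*z + 1.51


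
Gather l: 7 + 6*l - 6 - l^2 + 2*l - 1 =-l^2 + 8*l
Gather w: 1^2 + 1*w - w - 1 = 0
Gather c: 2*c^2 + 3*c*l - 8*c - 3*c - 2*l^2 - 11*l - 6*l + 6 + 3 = 2*c^2 + c*(3*l - 11) - 2*l^2 - 17*l + 9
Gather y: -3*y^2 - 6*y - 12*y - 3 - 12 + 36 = -3*y^2 - 18*y + 21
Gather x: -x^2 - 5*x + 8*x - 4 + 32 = -x^2 + 3*x + 28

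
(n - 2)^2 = n^2 - 4*n + 4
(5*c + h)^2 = 25*c^2 + 10*c*h + h^2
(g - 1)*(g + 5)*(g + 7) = g^3 + 11*g^2 + 23*g - 35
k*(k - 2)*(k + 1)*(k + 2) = k^4 + k^3 - 4*k^2 - 4*k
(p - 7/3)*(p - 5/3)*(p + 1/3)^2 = p^4 - 10*p^3/3 + 4*p^2/3 + 58*p/27 + 35/81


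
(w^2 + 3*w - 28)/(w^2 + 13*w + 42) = (w - 4)/(w + 6)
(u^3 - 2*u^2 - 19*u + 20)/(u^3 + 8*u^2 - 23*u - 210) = (u^2 + 3*u - 4)/(u^2 + 13*u + 42)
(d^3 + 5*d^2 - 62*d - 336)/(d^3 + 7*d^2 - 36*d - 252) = (d - 8)/(d - 6)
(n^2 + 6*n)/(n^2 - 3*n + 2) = n*(n + 6)/(n^2 - 3*n + 2)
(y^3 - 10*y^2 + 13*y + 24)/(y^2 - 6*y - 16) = (y^2 - 2*y - 3)/(y + 2)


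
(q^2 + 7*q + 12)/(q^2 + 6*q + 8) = (q + 3)/(q + 2)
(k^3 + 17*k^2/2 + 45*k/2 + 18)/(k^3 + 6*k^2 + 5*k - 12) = (k + 3/2)/(k - 1)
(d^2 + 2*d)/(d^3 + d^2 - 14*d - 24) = d/(d^2 - d - 12)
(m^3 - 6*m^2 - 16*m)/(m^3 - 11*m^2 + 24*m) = (m + 2)/(m - 3)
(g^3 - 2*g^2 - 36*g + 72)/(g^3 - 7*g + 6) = (g^2 - 36)/(g^2 + 2*g - 3)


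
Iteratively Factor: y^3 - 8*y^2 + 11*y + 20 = (y + 1)*(y^2 - 9*y + 20) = (y - 5)*(y + 1)*(y - 4)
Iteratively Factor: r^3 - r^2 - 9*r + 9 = (r - 3)*(r^2 + 2*r - 3) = (r - 3)*(r - 1)*(r + 3)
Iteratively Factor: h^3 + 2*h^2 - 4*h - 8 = (h + 2)*(h^2 - 4) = (h + 2)^2*(h - 2)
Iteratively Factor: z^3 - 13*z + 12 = (z - 3)*(z^2 + 3*z - 4) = (z - 3)*(z + 4)*(z - 1)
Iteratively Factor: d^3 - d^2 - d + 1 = (d + 1)*(d^2 - 2*d + 1) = (d - 1)*(d + 1)*(d - 1)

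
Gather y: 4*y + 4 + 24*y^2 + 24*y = 24*y^2 + 28*y + 4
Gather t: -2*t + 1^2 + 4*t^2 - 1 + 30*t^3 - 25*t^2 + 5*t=30*t^3 - 21*t^2 + 3*t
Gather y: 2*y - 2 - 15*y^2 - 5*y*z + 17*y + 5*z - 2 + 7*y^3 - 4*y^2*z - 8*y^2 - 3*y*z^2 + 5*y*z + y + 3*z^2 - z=7*y^3 + y^2*(-4*z - 23) + y*(20 - 3*z^2) + 3*z^2 + 4*z - 4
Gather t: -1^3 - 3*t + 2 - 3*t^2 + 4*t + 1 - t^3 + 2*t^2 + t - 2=-t^3 - t^2 + 2*t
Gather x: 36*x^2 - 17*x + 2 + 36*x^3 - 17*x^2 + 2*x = 36*x^3 + 19*x^2 - 15*x + 2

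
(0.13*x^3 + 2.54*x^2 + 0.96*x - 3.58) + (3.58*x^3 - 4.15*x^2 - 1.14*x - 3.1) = 3.71*x^3 - 1.61*x^2 - 0.18*x - 6.68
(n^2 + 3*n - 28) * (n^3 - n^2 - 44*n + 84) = n^5 + 2*n^4 - 75*n^3 - 20*n^2 + 1484*n - 2352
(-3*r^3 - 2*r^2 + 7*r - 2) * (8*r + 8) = -24*r^4 - 40*r^3 + 40*r^2 + 40*r - 16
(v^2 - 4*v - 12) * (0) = 0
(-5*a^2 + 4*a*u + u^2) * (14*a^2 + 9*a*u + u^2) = -70*a^4 + 11*a^3*u + 45*a^2*u^2 + 13*a*u^3 + u^4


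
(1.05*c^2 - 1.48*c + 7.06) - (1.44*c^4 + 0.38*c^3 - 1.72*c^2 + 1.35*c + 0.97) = -1.44*c^4 - 0.38*c^3 + 2.77*c^2 - 2.83*c + 6.09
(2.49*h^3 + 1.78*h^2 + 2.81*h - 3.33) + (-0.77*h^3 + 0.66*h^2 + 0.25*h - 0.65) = 1.72*h^3 + 2.44*h^2 + 3.06*h - 3.98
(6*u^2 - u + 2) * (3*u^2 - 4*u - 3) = 18*u^4 - 27*u^3 - 8*u^2 - 5*u - 6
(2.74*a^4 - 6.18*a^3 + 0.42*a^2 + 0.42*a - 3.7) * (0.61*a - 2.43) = 1.6714*a^5 - 10.428*a^4 + 15.2736*a^3 - 0.7644*a^2 - 3.2776*a + 8.991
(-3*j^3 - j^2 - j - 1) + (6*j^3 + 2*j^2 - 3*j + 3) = 3*j^3 + j^2 - 4*j + 2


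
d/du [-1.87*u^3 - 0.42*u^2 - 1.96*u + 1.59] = -5.61*u^2 - 0.84*u - 1.96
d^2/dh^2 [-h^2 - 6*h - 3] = -2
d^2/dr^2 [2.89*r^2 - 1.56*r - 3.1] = 5.78000000000000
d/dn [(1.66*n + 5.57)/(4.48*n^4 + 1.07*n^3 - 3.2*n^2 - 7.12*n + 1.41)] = (-22.3104*n^4 - 103.3668*n^3 - 12.5677*n^2 + 35.648*n + 41.999)/(20.0704*n^8 + 9.5872*n^7 - 27.5271*n^6 - 70.6432*n^5 + 7.6368*n^4 + 48.5854*n^3 + 41.6704*n^2 - 20.0784*n + 1.9881)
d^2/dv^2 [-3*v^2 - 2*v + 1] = -6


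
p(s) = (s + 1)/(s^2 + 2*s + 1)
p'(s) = (-2*s - 2)*(s + 1)/(s^2 + 2*s + 1)^2 + 1/(s^2 + 2*s + 1) = -1/(s^2 + 2*s + 1)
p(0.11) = 0.90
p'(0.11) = -0.81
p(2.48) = 0.29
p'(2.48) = -0.08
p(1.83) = 0.35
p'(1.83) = -0.12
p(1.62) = 0.38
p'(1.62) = -0.15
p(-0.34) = 1.52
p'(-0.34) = -2.30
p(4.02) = 0.20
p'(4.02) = -0.04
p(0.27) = 0.79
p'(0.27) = -0.62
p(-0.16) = 1.19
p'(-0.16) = -1.42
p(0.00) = 1.00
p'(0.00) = -1.00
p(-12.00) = -0.09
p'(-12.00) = -0.00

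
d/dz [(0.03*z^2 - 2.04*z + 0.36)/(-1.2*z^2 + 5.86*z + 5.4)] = (-2.2722*z^2 + 1.188*z - 13.1256)/(1.44*z^4 - 14.064*z^3 + 21.3796*z^2 + 63.288*z + 29.16)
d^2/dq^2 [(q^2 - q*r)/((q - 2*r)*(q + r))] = 12*r^2*(q^2 - q*r + r^2)/(q^6 - 3*q^5*r - 3*q^4*r^2 + 11*q^3*r^3 + 6*q^2*r^4 - 12*q*r^5 - 8*r^6)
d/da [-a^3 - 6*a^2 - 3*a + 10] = -3*a^2 - 12*a - 3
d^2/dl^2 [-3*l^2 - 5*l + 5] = -6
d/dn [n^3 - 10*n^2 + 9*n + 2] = 3*n^2 - 20*n + 9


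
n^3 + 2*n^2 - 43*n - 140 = (n - 7)*(n + 4)*(n + 5)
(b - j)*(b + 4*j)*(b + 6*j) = b^3 + 9*b^2*j + 14*b*j^2 - 24*j^3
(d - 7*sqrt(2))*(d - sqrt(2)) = d^2 - 8*sqrt(2)*d + 14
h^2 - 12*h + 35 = (h - 7)*(h - 5)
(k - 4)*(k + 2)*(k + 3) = k^3 + k^2 - 14*k - 24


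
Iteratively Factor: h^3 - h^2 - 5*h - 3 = (h + 1)*(h^2 - 2*h - 3) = (h - 3)*(h + 1)*(h + 1)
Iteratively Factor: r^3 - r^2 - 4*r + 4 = (r - 2)*(r^2 + r - 2) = (r - 2)*(r + 2)*(r - 1)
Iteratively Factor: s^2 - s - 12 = (s + 3)*(s - 4)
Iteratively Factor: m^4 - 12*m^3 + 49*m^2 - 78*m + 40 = (m - 2)*(m^3 - 10*m^2 + 29*m - 20) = (m - 5)*(m - 2)*(m^2 - 5*m + 4) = (m - 5)*(m - 4)*(m - 2)*(m - 1)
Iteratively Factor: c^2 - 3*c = (c - 3)*(c)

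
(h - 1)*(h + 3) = h^2 + 2*h - 3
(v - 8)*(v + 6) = v^2 - 2*v - 48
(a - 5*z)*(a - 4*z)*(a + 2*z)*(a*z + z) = a^4*z - 7*a^3*z^2 + a^3*z + 2*a^2*z^3 - 7*a^2*z^2 + 40*a*z^4 + 2*a*z^3 + 40*z^4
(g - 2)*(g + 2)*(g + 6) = g^3 + 6*g^2 - 4*g - 24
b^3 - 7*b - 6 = (b - 3)*(b + 1)*(b + 2)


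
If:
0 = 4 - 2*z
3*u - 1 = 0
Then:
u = 1/3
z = 2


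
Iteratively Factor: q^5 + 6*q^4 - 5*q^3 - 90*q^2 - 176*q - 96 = (q + 2)*(q^4 + 4*q^3 - 13*q^2 - 64*q - 48) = (q + 2)*(q + 3)*(q^3 + q^2 - 16*q - 16) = (q - 4)*(q + 2)*(q + 3)*(q^2 + 5*q + 4) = (q - 4)*(q + 2)*(q + 3)*(q + 4)*(q + 1)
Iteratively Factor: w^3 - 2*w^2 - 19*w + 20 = (w + 4)*(w^2 - 6*w + 5) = (w - 5)*(w + 4)*(w - 1)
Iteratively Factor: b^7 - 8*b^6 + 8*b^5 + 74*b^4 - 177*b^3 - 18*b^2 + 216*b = (b - 4)*(b^6 - 4*b^5 - 8*b^4 + 42*b^3 - 9*b^2 - 54*b) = (b - 4)*(b - 3)*(b^5 - b^4 - 11*b^3 + 9*b^2 + 18*b) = b*(b - 4)*(b - 3)*(b^4 - b^3 - 11*b^2 + 9*b + 18) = b*(b - 4)*(b - 3)*(b - 2)*(b^3 + b^2 - 9*b - 9) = b*(b - 4)*(b - 3)*(b - 2)*(b + 3)*(b^2 - 2*b - 3) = b*(b - 4)*(b - 3)^2*(b - 2)*(b + 3)*(b + 1)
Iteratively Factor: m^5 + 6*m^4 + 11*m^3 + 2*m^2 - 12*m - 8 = (m + 2)*(m^4 + 4*m^3 + 3*m^2 - 4*m - 4) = (m + 2)^2*(m^3 + 2*m^2 - m - 2) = (m + 1)*(m + 2)^2*(m^2 + m - 2) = (m - 1)*(m + 1)*(m + 2)^2*(m + 2)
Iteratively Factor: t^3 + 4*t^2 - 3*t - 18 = (t - 2)*(t^2 + 6*t + 9) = (t - 2)*(t + 3)*(t + 3)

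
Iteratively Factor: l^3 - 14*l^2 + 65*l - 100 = (l - 4)*(l^2 - 10*l + 25) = (l - 5)*(l - 4)*(l - 5)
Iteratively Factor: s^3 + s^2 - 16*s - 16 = (s - 4)*(s^2 + 5*s + 4) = (s - 4)*(s + 4)*(s + 1)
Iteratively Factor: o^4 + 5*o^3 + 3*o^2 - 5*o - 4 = (o - 1)*(o^3 + 6*o^2 + 9*o + 4) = (o - 1)*(o + 1)*(o^2 + 5*o + 4) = (o - 1)*(o + 1)^2*(o + 4)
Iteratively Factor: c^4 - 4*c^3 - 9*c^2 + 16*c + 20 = (c - 2)*(c^3 - 2*c^2 - 13*c - 10) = (c - 2)*(c + 2)*(c^2 - 4*c - 5) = (c - 2)*(c + 1)*(c + 2)*(c - 5)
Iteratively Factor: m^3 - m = (m + 1)*(m^2 - m) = (m - 1)*(m + 1)*(m)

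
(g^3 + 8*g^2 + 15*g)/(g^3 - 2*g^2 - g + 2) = g*(g^2 + 8*g + 15)/(g^3 - 2*g^2 - g + 2)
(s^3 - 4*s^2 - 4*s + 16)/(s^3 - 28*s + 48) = (s + 2)/(s + 6)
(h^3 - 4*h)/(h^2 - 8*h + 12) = h*(h + 2)/(h - 6)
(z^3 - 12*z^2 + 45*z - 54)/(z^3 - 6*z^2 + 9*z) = (z - 6)/z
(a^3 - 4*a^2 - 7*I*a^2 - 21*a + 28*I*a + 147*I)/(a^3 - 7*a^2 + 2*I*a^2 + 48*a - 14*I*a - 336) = (a^2 + a*(3 - 7*I) - 21*I)/(a^2 + 2*I*a + 48)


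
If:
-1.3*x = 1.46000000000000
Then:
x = -1.12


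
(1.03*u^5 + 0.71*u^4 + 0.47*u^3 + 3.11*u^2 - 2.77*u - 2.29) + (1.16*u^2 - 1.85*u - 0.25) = 1.03*u^5 + 0.71*u^4 + 0.47*u^3 + 4.27*u^2 - 4.62*u - 2.54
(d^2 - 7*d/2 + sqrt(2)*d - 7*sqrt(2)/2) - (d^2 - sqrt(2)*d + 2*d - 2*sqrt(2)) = -11*d/2 + 2*sqrt(2)*d - 3*sqrt(2)/2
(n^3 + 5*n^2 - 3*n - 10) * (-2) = -2*n^3 - 10*n^2 + 6*n + 20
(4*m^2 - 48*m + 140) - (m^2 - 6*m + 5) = 3*m^2 - 42*m + 135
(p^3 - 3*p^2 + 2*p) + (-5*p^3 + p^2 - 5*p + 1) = -4*p^3 - 2*p^2 - 3*p + 1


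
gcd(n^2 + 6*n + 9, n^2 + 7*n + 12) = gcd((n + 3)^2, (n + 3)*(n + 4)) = n + 3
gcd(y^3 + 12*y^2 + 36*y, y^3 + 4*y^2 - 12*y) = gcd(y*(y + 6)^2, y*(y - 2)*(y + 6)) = y^2 + 6*y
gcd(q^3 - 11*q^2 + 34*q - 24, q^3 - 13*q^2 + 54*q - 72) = q^2 - 10*q + 24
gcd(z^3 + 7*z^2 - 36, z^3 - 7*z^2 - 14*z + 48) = z^2 + z - 6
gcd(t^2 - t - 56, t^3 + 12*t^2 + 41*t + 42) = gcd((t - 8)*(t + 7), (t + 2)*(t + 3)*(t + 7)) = t + 7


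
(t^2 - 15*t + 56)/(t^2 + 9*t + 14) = (t^2 - 15*t + 56)/(t^2 + 9*t + 14)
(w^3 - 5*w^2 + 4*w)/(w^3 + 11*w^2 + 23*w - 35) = w*(w - 4)/(w^2 + 12*w + 35)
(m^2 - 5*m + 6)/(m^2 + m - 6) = (m - 3)/(m + 3)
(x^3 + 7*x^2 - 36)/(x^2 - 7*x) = (x^3 + 7*x^2 - 36)/(x*(x - 7))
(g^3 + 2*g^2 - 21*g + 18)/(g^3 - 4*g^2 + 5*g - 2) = (g^2 + 3*g - 18)/(g^2 - 3*g + 2)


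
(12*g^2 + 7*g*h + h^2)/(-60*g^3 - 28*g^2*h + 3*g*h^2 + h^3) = (-12*g^2 - 7*g*h - h^2)/(60*g^3 + 28*g^2*h - 3*g*h^2 - h^3)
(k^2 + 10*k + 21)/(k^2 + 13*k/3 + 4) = 3*(k + 7)/(3*k + 4)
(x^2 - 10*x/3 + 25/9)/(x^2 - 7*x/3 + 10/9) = (3*x - 5)/(3*x - 2)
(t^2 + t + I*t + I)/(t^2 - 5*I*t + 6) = (t + 1)/(t - 6*I)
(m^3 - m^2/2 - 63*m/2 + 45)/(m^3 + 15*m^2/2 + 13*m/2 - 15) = (2*m^2 - 13*m + 15)/(2*m^2 + 3*m - 5)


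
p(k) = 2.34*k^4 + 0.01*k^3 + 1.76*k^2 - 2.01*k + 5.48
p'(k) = 9.36*k^3 + 0.03*k^2 + 3.52*k - 2.01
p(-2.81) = 170.70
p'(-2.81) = -219.34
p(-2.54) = 119.17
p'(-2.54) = -164.14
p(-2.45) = 105.13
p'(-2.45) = -148.10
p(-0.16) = 5.85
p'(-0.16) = -2.61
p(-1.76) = 36.87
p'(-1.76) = -59.14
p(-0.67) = 8.09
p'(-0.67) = -7.17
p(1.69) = 26.25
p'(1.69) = 49.20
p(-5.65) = 2455.78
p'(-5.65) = -1709.13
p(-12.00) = 48788.00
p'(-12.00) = -16214.01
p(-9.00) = 15511.58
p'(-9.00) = -6854.70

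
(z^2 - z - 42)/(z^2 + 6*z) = (z - 7)/z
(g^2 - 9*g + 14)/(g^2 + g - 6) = (g - 7)/(g + 3)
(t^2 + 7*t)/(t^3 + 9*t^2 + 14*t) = 1/(t + 2)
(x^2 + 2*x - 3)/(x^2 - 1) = (x + 3)/(x + 1)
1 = 1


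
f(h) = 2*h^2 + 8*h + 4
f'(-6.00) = -16.00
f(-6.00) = 28.00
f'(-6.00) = -16.00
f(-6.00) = 28.00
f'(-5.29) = -13.16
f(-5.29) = 17.65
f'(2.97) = 19.88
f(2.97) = 45.40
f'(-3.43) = -5.72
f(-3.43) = 0.09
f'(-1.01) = 3.96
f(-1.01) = -2.04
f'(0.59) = 10.36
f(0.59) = 9.42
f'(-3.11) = -4.44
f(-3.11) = -1.54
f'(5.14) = 28.56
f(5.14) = 97.96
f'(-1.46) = 2.16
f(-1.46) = -3.42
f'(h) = 4*h + 8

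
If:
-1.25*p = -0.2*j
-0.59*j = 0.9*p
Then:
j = 0.00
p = 0.00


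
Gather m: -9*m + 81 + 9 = 90 - 9*m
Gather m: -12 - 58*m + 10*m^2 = 10*m^2 - 58*m - 12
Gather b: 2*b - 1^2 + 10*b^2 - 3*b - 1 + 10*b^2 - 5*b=20*b^2 - 6*b - 2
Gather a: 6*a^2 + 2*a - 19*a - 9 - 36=6*a^2 - 17*a - 45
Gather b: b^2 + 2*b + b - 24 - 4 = b^2 + 3*b - 28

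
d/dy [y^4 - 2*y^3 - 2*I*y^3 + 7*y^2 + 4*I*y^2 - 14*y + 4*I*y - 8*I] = 4*y^3 + y^2*(-6 - 6*I) + y*(14 + 8*I) - 14 + 4*I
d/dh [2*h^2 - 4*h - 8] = 4*h - 4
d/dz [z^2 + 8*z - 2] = 2*z + 8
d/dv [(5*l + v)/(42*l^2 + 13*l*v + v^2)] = (42*l^2 + 13*l*v + v^2 - (5*l + v)*(13*l + 2*v))/(42*l^2 + 13*l*v + v^2)^2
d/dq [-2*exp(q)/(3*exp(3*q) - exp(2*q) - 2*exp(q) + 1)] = 2*(6*exp(3*q) - exp(2*q) - 1)*exp(q)/(9*exp(6*q) - 6*exp(5*q) - 11*exp(4*q) + 10*exp(3*q) + 2*exp(2*q) - 4*exp(q) + 1)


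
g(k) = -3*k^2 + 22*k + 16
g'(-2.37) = 36.22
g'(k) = 22 - 6*k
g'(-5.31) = 53.86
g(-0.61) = 1.46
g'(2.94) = 4.36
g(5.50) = 46.25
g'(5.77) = -12.62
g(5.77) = 43.06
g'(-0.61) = 25.66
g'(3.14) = 3.16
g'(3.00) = 4.00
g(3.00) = 55.00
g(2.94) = 54.75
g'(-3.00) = 40.00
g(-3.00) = -77.00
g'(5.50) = -11.00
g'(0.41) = 19.54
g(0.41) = 24.52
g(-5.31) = -185.41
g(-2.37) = -52.99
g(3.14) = 55.50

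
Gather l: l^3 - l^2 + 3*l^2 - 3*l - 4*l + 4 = l^3 + 2*l^2 - 7*l + 4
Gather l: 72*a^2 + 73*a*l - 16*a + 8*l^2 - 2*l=72*a^2 - 16*a + 8*l^2 + l*(73*a - 2)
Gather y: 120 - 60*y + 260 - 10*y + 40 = 420 - 70*y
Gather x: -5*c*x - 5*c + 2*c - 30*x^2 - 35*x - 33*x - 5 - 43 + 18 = -3*c - 30*x^2 + x*(-5*c - 68) - 30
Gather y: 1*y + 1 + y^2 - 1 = y^2 + y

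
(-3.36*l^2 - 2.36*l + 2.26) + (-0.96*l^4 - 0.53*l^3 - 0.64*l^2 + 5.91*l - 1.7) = -0.96*l^4 - 0.53*l^3 - 4.0*l^2 + 3.55*l + 0.56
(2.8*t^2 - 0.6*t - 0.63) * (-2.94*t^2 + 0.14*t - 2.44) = -8.232*t^4 + 2.156*t^3 - 5.0638*t^2 + 1.3758*t + 1.5372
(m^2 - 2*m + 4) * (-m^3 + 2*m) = -m^5 + 2*m^4 - 2*m^3 - 4*m^2 + 8*m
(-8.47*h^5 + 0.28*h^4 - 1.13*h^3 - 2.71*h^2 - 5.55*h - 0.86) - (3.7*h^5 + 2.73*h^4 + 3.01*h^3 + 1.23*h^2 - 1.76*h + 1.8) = -12.17*h^5 - 2.45*h^4 - 4.14*h^3 - 3.94*h^2 - 3.79*h - 2.66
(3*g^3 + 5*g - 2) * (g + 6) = 3*g^4 + 18*g^3 + 5*g^2 + 28*g - 12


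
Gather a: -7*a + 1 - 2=-7*a - 1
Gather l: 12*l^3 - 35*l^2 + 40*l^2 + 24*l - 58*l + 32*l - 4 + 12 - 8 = 12*l^3 + 5*l^2 - 2*l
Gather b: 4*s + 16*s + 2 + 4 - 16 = 20*s - 10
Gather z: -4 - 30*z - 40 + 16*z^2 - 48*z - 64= 16*z^2 - 78*z - 108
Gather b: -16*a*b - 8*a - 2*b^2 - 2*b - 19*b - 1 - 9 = -8*a - 2*b^2 + b*(-16*a - 21) - 10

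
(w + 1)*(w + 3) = w^2 + 4*w + 3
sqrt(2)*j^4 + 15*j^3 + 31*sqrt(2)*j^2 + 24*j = j*(j + 3*sqrt(2))*(j + 4*sqrt(2))*(sqrt(2)*j + 1)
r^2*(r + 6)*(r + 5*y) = r^4 + 5*r^3*y + 6*r^3 + 30*r^2*y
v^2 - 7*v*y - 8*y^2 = (v - 8*y)*(v + y)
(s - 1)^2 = s^2 - 2*s + 1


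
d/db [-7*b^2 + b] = 1 - 14*b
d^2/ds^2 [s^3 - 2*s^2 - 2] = 6*s - 4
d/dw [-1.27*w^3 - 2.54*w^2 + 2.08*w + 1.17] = -3.81*w^2 - 5.08*w + 2.08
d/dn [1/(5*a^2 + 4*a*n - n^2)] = 2*(-2*a + n)/(5*a^2 + 4*a*n - n^2)^2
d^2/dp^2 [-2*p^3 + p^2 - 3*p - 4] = 2 - 12*p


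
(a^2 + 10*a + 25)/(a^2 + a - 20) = (a + 5)/(a - 4)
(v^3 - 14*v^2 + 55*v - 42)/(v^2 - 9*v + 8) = (v^2 - 13*v + 42)/(v - 8)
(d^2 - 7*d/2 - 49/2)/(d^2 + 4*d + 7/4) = 2*(d - 7)/(2*d + 1)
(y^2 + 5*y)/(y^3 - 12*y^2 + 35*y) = (y + 5)/(y^2 - 12*y + 35)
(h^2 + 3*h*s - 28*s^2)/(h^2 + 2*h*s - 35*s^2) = (-h + 4*s)/(-h + 5*s)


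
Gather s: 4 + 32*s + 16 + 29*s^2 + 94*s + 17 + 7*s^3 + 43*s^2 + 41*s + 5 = 7*s^3 + 72*s^2 + 167*s + 42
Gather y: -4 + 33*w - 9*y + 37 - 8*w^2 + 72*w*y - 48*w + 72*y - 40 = -8*w^2 - 15*w + y*(72*w + 63) - 7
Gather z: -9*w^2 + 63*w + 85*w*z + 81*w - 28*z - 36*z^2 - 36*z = -9*w^2 + 144*w - 36*z^2 + z*(85*w - 64)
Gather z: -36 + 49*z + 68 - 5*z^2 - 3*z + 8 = -5*z^2 + 46*z + 40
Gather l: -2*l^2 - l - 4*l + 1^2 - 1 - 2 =-2*l^2 - 5*l - 2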